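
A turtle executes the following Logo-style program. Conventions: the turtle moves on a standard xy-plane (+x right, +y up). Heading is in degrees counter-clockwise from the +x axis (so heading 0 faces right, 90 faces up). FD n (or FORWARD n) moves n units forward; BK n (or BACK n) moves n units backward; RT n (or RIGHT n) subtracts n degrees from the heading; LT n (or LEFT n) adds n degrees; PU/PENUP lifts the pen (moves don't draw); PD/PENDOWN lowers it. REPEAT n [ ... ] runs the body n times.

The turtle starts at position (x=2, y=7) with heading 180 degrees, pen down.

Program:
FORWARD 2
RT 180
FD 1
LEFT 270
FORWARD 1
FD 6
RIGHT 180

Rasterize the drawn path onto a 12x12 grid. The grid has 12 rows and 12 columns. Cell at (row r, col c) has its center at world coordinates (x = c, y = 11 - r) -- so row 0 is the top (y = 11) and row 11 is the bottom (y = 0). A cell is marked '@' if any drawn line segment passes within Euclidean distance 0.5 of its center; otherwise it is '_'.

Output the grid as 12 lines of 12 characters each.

Segment 0: (2,7) -> (0,7)
Segment 1: (0,7) -> (1,7)
Segment 2: (1,7) -> (1,6)
Segment 3: (1,6) -> (1,0)

Answer: ____________
____________
____________
____________
@@@_________
_@__________
_@__________
_@__________
_@__________
_@__________
_@__________
_@__________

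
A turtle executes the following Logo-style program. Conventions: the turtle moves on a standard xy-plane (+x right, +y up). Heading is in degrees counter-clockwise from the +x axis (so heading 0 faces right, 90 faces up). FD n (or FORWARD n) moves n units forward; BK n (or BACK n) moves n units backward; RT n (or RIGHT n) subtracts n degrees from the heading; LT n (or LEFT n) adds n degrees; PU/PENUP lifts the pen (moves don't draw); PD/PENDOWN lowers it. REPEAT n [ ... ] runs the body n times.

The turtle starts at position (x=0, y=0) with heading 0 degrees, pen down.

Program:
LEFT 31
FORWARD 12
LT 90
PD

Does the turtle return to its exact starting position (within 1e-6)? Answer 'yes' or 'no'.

Executing turtle program step by step:
Start: pos=(0,0), heading=0, pen down
LT 31: heading 0 -> 31
FD 12: (0,0) -> (10.286,6.18) [heading=31, draw]
LT 90: heading 31 -> 121
PD: pen down
Final: pos=(10.286,6.18), heading=121, 1 segment(s) drawn

Start position: (0, 0)
Final position: (10.286, 6.18)
Distance = 12; >= 1e-6 -> NOT closed

Answer: no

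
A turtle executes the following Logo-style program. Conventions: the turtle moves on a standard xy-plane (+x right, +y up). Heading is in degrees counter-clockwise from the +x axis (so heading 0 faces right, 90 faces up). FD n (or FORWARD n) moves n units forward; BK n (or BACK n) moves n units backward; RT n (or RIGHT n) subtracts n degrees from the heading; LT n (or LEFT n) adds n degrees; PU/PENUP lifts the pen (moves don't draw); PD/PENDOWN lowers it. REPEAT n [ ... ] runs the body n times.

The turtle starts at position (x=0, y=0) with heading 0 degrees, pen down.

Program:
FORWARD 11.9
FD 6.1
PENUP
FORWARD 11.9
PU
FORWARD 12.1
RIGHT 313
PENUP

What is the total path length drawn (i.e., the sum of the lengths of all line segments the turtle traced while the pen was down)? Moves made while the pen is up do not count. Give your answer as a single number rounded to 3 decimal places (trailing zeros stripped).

Executing turtle program step by step:
Start: pos=(0,0), heading=0, pen down
FD 11.9: (0,0) -> (11.9,0) [heading=0, draw]
FD 6.1: (11.9,0) -> (18,0) [heading=0, draw]
PU: pen up
FD 11.9: (18,0) -> (29.9,0) [heading=0, move]
PU: pen up
FD 12.1: (29.9,0) -> (42,0) [heading=0, move]
RT 313: heading 0 -> 47
PU: pen up
Final: pos=(42,0), heading=47, 2 segment(s) drawn

Segment lengths:
  seg 1: (0,0) -> (11.9,0), length = 11.9
  seg 2: (11.9,0) -> (18,0), length = 6.1
Total = 18

Answer: 18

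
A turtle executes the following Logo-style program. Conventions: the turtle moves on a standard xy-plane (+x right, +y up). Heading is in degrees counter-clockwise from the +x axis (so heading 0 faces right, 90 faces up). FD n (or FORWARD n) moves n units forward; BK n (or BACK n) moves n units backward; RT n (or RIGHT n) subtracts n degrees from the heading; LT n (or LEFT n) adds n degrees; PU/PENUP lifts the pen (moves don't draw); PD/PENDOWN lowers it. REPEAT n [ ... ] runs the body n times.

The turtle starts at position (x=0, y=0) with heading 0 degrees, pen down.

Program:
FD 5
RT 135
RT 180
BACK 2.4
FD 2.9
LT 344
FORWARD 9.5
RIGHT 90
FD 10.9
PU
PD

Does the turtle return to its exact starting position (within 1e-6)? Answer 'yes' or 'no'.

Answer: no

Derivation:
Executing turtle program step by step:
Start: pos=(0,0), heading=0, pen down
FD 5: (0,0) -> (5,0) [heading=0, draw]
RT 135: heading 0 -> 225
RT 180: heading 225 -> 45
BK 2.4: (5,0) -> (3.303,-1.697) [heading=45, draw]
FD 2.9: (3.303,-1.697) -> (5.354,0.354) [heading=45, draw]
LT 344: heading 45 -> 29
FD 9.5: (5.354,0.354) -> (13.662,4.959) [heading=29, draw]
RT 90: heading 29 -> 299
FD 10.9: (13.662,4.959) -> (18.947,-4.574) [heading=299, draw]
PU: pen up
PD: pen down
Final: pos=(18.947,-4.574), heading=299, 5 segment(s) drawn

Start position: (0, 0)
Final position: (18.947, -4.574)
Distance = 19.491; >= 1e-6 -> NOT closed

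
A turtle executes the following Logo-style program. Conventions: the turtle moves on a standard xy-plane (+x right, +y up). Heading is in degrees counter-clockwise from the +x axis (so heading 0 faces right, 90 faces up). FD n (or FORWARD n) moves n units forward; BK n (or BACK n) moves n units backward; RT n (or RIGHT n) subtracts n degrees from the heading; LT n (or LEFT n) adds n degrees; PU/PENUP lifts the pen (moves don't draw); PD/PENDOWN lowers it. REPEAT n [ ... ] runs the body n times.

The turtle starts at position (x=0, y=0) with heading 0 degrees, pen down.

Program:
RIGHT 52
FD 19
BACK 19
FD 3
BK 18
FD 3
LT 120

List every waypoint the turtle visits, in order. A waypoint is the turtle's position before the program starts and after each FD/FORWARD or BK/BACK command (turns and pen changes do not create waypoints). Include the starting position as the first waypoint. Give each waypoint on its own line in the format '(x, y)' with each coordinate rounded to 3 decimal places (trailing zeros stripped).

Executing turtle program step by step:
Start: pos=(0,0), heading=0, pen down
RT 52: heading 0 -> 308
FD 19: (0,0) -> (11.698,-14.972) [heading=308, draw]
BK 19: (11.698,-14.972) -> (0,0) [heading=308, draw]
FD 3: (0,0) -> (1.847,-2.364) [heading=308, draw]
BK 18: (1.847,-2.364) -> (-9.235,11.82) [heading=308, draw]
FD 3: (-9.235,11.82) -> (-7.388,9.456) [heading=308, draw]
LT 120: heading 308 -> 68
Final: pos=(-7.388,9.456), heading=68, 5 segment(s) drawn
Waypoints (6 total):
(0, 0)
(11.698, -14.972)
(0, 0)
(1.847, -2.364)
(-9.235, 11.82)
(-7.388, 9.456)

Answer: (0, 0)
(11.698, -14.972)
(0, 0)
(1.847, -2.364)
(-9.235, 11.82)
(-7.388, 9.456)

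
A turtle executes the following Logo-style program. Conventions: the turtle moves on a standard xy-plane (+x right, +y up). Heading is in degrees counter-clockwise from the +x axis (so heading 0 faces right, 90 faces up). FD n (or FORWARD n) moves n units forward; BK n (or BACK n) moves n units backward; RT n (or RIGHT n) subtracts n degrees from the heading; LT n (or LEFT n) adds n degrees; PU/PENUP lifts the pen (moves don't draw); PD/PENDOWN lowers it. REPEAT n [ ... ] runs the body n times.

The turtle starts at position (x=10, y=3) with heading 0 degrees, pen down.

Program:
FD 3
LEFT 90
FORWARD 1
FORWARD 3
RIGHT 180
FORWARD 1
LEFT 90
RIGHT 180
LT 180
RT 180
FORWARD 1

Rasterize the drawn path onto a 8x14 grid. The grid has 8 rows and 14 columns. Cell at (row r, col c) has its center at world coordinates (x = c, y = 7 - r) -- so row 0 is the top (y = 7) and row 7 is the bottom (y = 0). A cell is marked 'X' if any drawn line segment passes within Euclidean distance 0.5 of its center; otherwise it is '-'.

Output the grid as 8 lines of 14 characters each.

Answer: -------------X
------------XX
-------------X
-------------X
----------XXXX
--------------
--------------
--------------

Derivation:
Segment 0: (10,3) -> (13,3)
Segment 1: (13,3) -> (13,4)
Segment 2: (13,4) -> (13,7)
Segment 3: (13,7) -> (13,6)
Segment 4: (13,6) -> (12,6)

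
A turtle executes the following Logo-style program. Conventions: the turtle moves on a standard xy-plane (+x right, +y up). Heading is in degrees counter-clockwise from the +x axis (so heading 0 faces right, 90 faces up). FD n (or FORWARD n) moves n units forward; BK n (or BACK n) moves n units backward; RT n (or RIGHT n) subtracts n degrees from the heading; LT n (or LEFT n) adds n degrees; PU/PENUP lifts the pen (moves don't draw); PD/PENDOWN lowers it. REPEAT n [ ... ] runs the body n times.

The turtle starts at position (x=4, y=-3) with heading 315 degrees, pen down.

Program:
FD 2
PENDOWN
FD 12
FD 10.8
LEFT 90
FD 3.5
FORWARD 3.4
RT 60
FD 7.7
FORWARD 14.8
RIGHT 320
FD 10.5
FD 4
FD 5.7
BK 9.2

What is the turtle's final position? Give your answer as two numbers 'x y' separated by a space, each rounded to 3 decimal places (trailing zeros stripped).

Answer: 58.118 -16.832

Derivation:
Executing turtle program step by step:
Start: pos=(4,-3), heading=315, pen down
FD 2: (4,-3) -> (5.414,-4.414) [heading=315, draw]
PD: pen down
FD 12: (5.414,-4.414) -> (13.899,-12.899) [heading=315, draw]
FD 10.8: (13.899,-12.899) -> (21.536,-20.536) [heading=315, draw]
LT 90: heading 315 -> 45
FD 3.5: (21.536,-20.536) -> (24.011,-18.061) [heading=45, draw]
FD 3.4: (24.011,-18.061) -> (26.415,-15.657) [heading=45, draw]
RT 60: heading 45 -> 345
FD 7.7: (26.415,-15.657) -> (33.853,-17.65) [heading=345, draw]
FD 14.8: (33.853,-17.65) -> (48.149,-21.481) [heading=345, draw]
RT 320: heading 345 -> 25
FD 10.5: (48.149,-21.481) -> (57.665,-17.043) [heading=25, draw]
FD 4: (57.665,-17.043) -> (61.29,-15.353) [heading=25, draw]
FD 5.7: (61.29,-15.353) -> (66.456,-12.944) [heading=25, draw]
BK 9.2: (66.456,-12.944) -> (58.118,-16.832) [heading=25, draw]
Final: pos=(58.118,-16.832), heading=25, 11 segment(s) drawn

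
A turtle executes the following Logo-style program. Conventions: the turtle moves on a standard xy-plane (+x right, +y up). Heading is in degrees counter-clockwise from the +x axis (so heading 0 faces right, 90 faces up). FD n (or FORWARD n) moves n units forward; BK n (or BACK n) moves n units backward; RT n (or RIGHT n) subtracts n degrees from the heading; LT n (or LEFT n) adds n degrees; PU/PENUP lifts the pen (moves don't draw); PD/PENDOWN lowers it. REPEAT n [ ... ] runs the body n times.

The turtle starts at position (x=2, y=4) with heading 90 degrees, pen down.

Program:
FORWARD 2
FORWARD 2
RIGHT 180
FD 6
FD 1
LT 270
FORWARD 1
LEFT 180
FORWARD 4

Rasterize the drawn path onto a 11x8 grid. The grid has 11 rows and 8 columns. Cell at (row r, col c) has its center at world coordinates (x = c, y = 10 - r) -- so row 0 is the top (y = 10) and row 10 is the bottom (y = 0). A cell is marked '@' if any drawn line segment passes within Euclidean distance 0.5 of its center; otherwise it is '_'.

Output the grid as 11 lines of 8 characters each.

Segment 0: (2,4) -> (2,6)
Segment 1: (2,6) -> (2,8)
Segment 2: (2,8) -> (2,2)
Segment 3: (2,2) -> (2,1)
Segment 4: (2,1) -> (1,1)
Segment 5: (1,1) -> (5,1)

Answer: ________
________
__@_____
__@_____
__@_____
__@_____
__@_____
__@_____
__@_____
_@@@@@__
________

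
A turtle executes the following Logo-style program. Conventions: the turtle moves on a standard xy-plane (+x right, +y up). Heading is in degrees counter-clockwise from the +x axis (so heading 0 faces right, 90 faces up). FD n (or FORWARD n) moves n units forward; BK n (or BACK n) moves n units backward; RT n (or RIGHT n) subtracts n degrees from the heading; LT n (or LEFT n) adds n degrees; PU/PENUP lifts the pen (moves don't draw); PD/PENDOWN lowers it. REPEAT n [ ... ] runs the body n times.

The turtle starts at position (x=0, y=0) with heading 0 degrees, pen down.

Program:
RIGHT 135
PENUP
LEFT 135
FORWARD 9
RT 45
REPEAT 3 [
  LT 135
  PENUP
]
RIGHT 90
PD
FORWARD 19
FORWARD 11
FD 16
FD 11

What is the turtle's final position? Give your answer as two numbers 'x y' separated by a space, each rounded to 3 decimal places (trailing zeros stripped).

Answer: 9 -57

Derivation:
Executing turtle program step by step:
Start: pos=(0,0), heading=0, pen down
RT 135: heading 0 -> 225
PU: pen up
LT 135: heading 225 -> 0
FD 9: (0,0) -> (9,0) [heading=0, move]
RT 45: heading 0 -> 315
REPEAT 3 [
  -- iteration 1/3 --
  LT 135: heading 315 -> 90
  PU: pen up
  -- iteration 2/3 --
  LT 135: heading 90 -> 225
  PU: pen up
  -- iteration 3/3 --
  LT 135: heading 225 -> 0
  PU: pen up
]
RT 90: heading 0 -> 270
PD: pen down
FD 19: (9,0) -> (9,-19) [heading=270, draw]
FD 11: (9,-19) -> (9,-30) [heading=270, draw]
FD 16: (9,-30) -> (9,-46) [heading=270, draw]
FD 11: (9,-46) -> (9,-57) [heading=270, draw]
Final: pos=(9,-57), heading=270, 4 segment(s) drawn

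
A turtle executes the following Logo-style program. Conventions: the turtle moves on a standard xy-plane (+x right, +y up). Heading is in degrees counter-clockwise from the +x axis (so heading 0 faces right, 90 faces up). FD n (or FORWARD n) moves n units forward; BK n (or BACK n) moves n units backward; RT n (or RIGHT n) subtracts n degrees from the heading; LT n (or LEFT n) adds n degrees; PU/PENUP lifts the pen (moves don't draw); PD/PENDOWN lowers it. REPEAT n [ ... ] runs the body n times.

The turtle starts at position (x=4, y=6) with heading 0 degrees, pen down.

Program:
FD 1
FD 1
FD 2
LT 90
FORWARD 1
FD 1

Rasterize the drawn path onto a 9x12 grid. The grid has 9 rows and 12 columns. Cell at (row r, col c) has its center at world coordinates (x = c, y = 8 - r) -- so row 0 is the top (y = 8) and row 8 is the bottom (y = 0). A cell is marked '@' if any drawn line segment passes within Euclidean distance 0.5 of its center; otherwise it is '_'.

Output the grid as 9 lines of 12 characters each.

Segment 0: (4,6) -> (5,6)
Segment 1: (5,6) -> (6,6)
Segment 2: (6,6) -> (8,6)
Segment 3: (8,6) -> (8,7)
Segment 4: (8,7) -> (8,8)

Answer: ________@___
________@___
____@@@@@___
____________
____________
____________
____________
____________
____________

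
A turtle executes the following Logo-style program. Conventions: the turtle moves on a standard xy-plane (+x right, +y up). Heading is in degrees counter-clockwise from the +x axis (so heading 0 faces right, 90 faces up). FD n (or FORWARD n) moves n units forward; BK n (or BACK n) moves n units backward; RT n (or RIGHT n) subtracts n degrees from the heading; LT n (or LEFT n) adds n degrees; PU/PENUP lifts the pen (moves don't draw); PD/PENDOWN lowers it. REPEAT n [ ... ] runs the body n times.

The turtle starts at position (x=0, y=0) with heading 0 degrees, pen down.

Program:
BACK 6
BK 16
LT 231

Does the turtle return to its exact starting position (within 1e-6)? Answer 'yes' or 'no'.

Executing turtle program step by step:
Start: pos=(0,0), heading=0, pen down
BK 6: (0,0) -> (-6,0) [heading=0, draw]
BK 16: (-6,0) -> (-22,0) [heading=0, draw]
LT 231: heading 0 -> 231
Final: pos=(-22,0), heading=231, 2 segment(s) drawn

Start position: (0, 0)
Final position: (-22, 0)
Distance = 22; >= 1e-6 -> NOT closed

Answer: no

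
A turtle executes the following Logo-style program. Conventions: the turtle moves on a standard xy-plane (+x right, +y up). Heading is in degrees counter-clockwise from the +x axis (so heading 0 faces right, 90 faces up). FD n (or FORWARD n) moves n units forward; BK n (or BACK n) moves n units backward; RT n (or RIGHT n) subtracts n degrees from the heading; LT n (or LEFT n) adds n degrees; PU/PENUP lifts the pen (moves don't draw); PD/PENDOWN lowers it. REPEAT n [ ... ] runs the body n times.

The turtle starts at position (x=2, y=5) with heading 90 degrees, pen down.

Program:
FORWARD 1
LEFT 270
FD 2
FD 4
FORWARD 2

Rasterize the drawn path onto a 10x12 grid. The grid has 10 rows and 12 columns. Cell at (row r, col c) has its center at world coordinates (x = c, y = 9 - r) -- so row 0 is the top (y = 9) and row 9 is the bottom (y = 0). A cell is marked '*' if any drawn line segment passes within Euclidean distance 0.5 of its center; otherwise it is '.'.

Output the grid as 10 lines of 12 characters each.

Answer: ............
............
............
..*********.
..*.........
............
............
............
............
............

Derivation:
Segment 0: (2,5) -> (2,6)
Segment 1: (2,6) -> (4,6)
Segment 2: (4,6) -> (8,6)
Segment 3: (8,6) -> (10,6)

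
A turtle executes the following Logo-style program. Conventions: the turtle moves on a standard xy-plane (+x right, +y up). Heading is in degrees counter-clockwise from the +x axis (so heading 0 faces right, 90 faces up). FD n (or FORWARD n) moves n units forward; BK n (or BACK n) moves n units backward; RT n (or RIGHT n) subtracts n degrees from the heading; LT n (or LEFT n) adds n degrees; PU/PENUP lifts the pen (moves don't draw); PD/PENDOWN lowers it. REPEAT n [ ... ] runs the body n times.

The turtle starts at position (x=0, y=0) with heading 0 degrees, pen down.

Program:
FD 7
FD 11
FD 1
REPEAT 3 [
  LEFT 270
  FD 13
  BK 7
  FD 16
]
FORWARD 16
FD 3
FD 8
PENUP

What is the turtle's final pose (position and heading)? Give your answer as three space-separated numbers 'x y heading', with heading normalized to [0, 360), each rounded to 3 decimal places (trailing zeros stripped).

Executing turtle program step by step:
Start: pos=(0,0), heading=0, pen down
FD 7: (0,0) -> (7,0) [heading=0, draw]
FD 11: (7,0) -> (18,0) [heading=0, draw]
FD 1: (18,0) -> (19,0) [heading=0, draw]
REPEAT 3 [
  -- iteration 1/3 --
  LT 270: heading 0 -> 270
  FD 13: (19,0) -> (19,-13) [heading=270, draw]
  BK 7: (19,-13) -> (19,-6) [heading=270, draw]
  FD 16: (19,-6) -> (19,-22) [heading=270, draw]
  -- iteration 2/3 --
  LT 270: heading 270 -> 180
  FD 13: (19,-22) -> (6,-22) [heading=180, draw]
  BK 7: (6,-22) -> (13,-22) [heading=180, draw]
  FD 16: (13,-22) -> (-3,-22) [heading=180, draw]
  -- iteration 3/3 --
  LT 270: heading 180 -> 90
  FD 13: (-3,-22) -> (-3,-9) [heading=90, draw]
  BK 7: (-3,-9) -> (-3,-16) [heading=90, draw]
  FD 16: (-3,-16) -> (-3,0) [heading=90, draw]
]
FD 16: (-3,0) -> (-3,16) [heading=90, draw]
FD 3: (-3,16) -> (-3,19) [heading=90, draw]
FD 8: (-3,19) -> (-3,27) [heading=90, draw]
PU: pen up
Final: pos=(-3,27), heading=90, 15 segment(s) drawn

Answer: -3 27 90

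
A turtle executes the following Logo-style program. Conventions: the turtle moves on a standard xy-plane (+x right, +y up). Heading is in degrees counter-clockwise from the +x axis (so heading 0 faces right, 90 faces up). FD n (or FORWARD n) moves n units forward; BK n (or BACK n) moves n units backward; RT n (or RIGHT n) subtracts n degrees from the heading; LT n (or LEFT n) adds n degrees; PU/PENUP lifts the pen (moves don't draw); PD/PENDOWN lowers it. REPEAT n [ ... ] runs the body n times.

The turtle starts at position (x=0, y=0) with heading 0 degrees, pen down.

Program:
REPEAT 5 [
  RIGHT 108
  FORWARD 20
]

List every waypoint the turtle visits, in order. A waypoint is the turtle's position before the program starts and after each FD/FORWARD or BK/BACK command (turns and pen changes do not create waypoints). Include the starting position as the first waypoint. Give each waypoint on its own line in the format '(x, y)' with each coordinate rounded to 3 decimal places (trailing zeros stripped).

Answer: (0, 0)
(-6.18, -19.021)
(-22.361, -7.265)
(-6.18, 4.49)
(0, -14.531)
(-20, -14.531)

Derivation:
Executing turtle program step by step:
Start: pos=(0,0), heading=0, pen down
REPEAT 5 [
  -- iteration 1/5 --
  RT 108: heading 0 -> 252
  FD 20: (0,0) -> (-6.18,-19.021) [heading=252, draw]
  -- iteration 2/5 --
  RT 108: heading 252 -> 144
  FD 20: (-6.18,-19.021) -> (-22.361,-7.265) [heading=144, draw]
  -- iteration 3/5 --
  RT 108: heading 144 -> 36
  FD 20: (-22.361,-7.265) -> (-6.18,4.49) [heading=36, draw]
  -- iteration 4/5 --
  RT 108: heading 36 -> 288
  FD 20: (-6.18,4.49) -> (0,-14.531) [heading=288, draw]
  -- iteration 5/5 --
  RT 108: heading 288 -> 180
  FD 20: (0,-14.531) -> (-20,-14.531) [heading=180, draw]
]
Final: pos=(-20,-14.531), heading=180, 5 segment(s) drawn
Waypoints (6 total):
(0, 0)
(-6.18, -19.021)
(-22.361, -7.265)
(-6.18, 4.49)
(0, -14.531)
(-20, -14.531)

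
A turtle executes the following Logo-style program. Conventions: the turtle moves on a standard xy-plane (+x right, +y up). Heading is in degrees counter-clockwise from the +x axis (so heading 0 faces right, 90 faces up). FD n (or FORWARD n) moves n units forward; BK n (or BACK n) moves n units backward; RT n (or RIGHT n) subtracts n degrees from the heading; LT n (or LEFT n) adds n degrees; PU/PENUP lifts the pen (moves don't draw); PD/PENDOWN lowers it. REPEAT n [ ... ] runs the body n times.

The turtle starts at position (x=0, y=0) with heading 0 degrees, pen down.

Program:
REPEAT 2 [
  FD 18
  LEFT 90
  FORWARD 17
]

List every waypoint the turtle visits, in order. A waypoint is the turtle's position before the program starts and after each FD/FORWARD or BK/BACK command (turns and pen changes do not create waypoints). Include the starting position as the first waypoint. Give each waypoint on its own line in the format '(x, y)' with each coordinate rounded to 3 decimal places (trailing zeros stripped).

Executing turtle program step by step:
Start: pos=(0,0), heading=0, pen down
REPEAT 2 [
  -- iteration 1/2 --
  FD 18: (0,0) -> (18,0) [heading=0, draw]
  LT 90: heading 0 -> 90
  FD 17: (18,0) -> (18,17) [heading=90, draw]
  -- iteration 2/2 --
  FD 18: (18,17) -> (18,35) [heading=90, draw]
  LT 90: heading 90 -> 180
  FD 17: (18,35) -> (1,35) [heading=180, draw]
]
Final: pos=(1,35), heading=180, 4 segment(s) drawn
Waypoints (5 total):
(0, 0)
(18, 0)
(18, 17)
(18, 35)
(1, 35)

Answer: (0, 0)
(18, 0)
(18, 17)
(18, 35)
(1, 35)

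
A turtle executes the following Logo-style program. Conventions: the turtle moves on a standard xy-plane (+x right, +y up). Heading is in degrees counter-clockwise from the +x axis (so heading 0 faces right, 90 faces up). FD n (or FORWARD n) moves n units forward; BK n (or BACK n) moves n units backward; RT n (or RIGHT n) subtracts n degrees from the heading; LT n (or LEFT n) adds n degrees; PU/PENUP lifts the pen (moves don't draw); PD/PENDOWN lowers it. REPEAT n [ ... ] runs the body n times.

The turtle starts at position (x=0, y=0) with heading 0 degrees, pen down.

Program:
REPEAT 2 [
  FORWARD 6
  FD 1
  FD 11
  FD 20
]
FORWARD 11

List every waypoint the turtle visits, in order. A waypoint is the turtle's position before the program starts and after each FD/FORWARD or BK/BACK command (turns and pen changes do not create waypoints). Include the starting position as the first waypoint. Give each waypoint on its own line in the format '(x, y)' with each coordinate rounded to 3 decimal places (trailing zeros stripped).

Executing turtle program step by step:
Start: pos=(0,0), heading=0, pen down
REPEAT 2 [
  -- iteration 1/2 --
  FD 6: (0,0) -> (6,0) [heading=0, draw]
  FD 1: (6,0) -> (7,0) [heading=0, draw]
  FD 11: (7,0) -> (18,0) [heading=0, draw]
  FD 20: (18,0) -> (38,0) [heading=0, draw]
  -- iteration 2/2 --
  FD 6: (38,0) -> (44,0) [heading=0, draw]
  FD 1: (44,0) -> (45,0) [heading=0, draw]
  FD 11: (45,0) -> (56,0) [heading=0, draw]
  FD 20: (56,0) -> (76,0) [heading=0, draw]
]
FD 11: (76,0) -> (87,0) [heading=0, draw]
Final: pos=(87,0), heading=0, 9 segment(s) drawn
Waypoints (10 total):
(0, 0)
(6, 0)
(7, 0)
(18, 0)
(38, 0)
(44, 0)
(45, 0)
(56, 0)
(76, 0)
(87, 0)

Answer: (0, 0)
(6, 0)
(7, 0)
(18, 0)
(38, 0)
(44, 0)
(45, 0)
(56, 0)
(76, 0)
(87, 0)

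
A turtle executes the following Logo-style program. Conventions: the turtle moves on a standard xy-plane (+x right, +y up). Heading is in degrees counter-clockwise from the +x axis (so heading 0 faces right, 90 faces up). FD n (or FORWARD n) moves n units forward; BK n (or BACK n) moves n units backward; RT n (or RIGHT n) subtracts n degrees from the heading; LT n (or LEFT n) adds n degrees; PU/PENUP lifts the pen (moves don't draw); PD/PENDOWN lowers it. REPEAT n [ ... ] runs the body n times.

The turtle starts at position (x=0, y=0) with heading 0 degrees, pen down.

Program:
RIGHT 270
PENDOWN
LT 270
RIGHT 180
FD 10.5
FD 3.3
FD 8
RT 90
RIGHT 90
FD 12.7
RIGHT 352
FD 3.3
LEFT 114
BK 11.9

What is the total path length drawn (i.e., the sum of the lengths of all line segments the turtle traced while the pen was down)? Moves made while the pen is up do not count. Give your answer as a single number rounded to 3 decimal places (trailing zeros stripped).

Answer: 49.7

Derivation:
Executing turtle program step by step:
Start: pos=(0,0), heading=0, pen down
RT 270: heading 0 -> 90
PD: pen down
LT 270: heading 90 -> 0
RT 180: heading 0 -> 180
FD 10.5: (0,0) -> (-10.5,0) [heading=180, draw]
FD 3.3: (-10.5,0) -> (-13.8,0) [heading=180, draw]
FD 8: (-13.8,0) -> (-21.8,0) [heading=180, draw]
RT 90: heading 180 -> 90
RT 90: heading 90 -> 0
FD 12.7: (-21.8,0) -> (-9.1,0) [heading=0, draw]
RT 352: heading 0 -> 8
FD 3.3: (-9.1,0) -> (-5.832,0.459) [heading=8, draw]
LT 114: heading 8 -> 122
BK 11.9: (-5.832,0.459) -> (0.474,-9.633) [heading=122, draw]
Final: pos=(0.474,-9.633), heading=122, 6 segment(s) drawn

Segment lengths:
  seg 1: (0,0) -> (-10.5,0), length = 10.5
  seg 2: (-10.5,0) -> (-13.8,0), length = 3.3
  seg 3: (-13.8,0) -> (-21.8,0), length = 8
  seg 4: (-21.8,0) -> (-9.1,0), length = 12.7
  seg 5: (-9.1,0) -> (-5.832,0.459), length = 3.3
  seg 6: (-5.832,0.459) -> (0.474,-9.633), length = 11.9
Total = 49.7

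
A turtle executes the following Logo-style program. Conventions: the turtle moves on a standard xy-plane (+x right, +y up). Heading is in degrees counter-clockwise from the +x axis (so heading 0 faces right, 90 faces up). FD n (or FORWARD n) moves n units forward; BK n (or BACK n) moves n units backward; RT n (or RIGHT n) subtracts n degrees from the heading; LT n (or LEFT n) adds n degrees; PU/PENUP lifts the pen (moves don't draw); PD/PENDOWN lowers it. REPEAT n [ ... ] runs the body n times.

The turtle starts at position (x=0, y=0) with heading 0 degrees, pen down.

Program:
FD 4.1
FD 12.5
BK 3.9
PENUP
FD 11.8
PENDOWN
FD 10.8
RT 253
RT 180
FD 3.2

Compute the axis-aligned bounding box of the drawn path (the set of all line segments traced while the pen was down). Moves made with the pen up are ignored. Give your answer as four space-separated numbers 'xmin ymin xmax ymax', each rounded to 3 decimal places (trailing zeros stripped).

Answer: 0 -3.06 36.236 0

Derivation:
Executing turtle program step by step:
Start: pos=(0,0), heading=0, pen down
FD 4.1: (0,0) -> (4.1,0) [heading=0, draw]
FD 12.5: (4.1,0) -> (16.6,0) [heading=0, draw]
BK 3.9: (16.6,0) -> (12.7,0) [heading=0, draw]
PU: pen up
FD 11.8: (12.7,0) -> (24.5,0) [heading=0, move]
PD: pen down
FD 10.8: (24.5,0) -> (35.3,0) [heading=0, draw]
RT 253: heading 0 -> 107
RT 180: heading 107 -> 287
FD 3.2: (35.3,0) -> (36.236,-3.06) [heading=287, draw]
Final: pos=(36.236,-3.06), heading=287, 5 segment(s) drawn

Segment endpoints: x in {0, 4.1, 12.7, 16.6, 24.5, 35.3, 36.236}, y in {-3.06, 0}
xmin=0, ymin=-3.06, xmax=36.236, ymax=0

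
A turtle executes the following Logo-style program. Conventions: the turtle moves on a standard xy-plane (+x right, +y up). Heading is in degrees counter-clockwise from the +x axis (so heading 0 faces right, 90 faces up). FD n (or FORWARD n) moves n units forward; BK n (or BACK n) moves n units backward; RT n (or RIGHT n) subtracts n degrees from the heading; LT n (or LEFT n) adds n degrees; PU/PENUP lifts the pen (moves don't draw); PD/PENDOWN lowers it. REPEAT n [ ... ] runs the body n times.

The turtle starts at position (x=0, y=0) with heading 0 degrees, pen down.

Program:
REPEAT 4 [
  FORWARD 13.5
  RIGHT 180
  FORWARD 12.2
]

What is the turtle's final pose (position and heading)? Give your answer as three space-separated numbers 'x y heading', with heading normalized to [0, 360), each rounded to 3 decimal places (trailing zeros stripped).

Answer: 0 0 0

Derivation:
Executing turtle program step by step:
Start: pos=(0,0), heading=0, pen down
REPEAT 4 [
  -- iteration 1/4 --
  FD 13.5: (0,0) -> (13.5,0) [heading=0, draw]
  RT 180: heading 0 -> 180
  FD 12.2: (13.5,0) -> (1.3,0) [heading=180, draw]
  -- iteration 2/4 --
  FD 13.5: (1.3,0) -> (-12.2,0) [heading=180, draw]
  RT 180: heading 180 -> 0
  FD 12.2: (-12.2,0) -> (0,0) [heading=0, draw]
  -- iteration 3/4 --
  FD 13.5: (0,0) -> (13.5,0) [heading=0, draw]
  RT 180: heading 0 -> 180
  FD 12.2: (13.5,0) -> (1.3,0) [heading=180, draw]
  -- iteration 4/4 --
  FD 13.5: (1.3,0) -> (-12.2,0) [heading=180, draw]
  RT 180: heading 180 -> 0
  FD 12.2: (-12.2,0) -> (0,0) [heading=0, draw]
]
Final: pos=(0,0), heading=0, 8 segment(s) drawn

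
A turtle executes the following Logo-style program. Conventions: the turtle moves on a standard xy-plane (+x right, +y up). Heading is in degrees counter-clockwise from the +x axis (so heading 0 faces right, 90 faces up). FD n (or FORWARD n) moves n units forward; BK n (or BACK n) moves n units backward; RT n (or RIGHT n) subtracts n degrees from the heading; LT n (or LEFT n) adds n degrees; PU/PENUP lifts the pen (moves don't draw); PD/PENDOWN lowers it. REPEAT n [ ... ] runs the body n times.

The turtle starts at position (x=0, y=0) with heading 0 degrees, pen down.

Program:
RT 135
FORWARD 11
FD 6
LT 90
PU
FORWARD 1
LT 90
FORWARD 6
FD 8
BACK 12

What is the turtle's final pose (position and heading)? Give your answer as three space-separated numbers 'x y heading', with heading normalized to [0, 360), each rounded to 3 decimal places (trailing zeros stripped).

Answer: -9.899 -11.314 45

Derivation:
Executing turtle program step by step:
Start: pos=(0,0), heading=0, pen down
RT 135: heading 0 -> 225
FD 11: (0,0) -> (-7.778,-7.778) [heading=225, draw]
FD 6: (-7.778,-7.778) -> (-12.021,-12.021) [heading=225, draw]
LT 90: heading 225 -> 315
PU: pen up
FD 1: (-12.021,-12.021) -> (-11.314,-12.728) [heading=315, move]
LT 90: heading 315 -> 45
FD 6: (-11.314,-12.728) -> (-7.071,-8.485) [heading=45, move]
FD 8: (-7.071,-8.485) -> (-1.414,-2.828) [heading=45, move]
BK 12: (-1.414,-2.828) -> (-9.899,-11.314) [heading=45, move]
Final: pos=(-9.899,-11.314), heading=45, 2 segment(s) drawn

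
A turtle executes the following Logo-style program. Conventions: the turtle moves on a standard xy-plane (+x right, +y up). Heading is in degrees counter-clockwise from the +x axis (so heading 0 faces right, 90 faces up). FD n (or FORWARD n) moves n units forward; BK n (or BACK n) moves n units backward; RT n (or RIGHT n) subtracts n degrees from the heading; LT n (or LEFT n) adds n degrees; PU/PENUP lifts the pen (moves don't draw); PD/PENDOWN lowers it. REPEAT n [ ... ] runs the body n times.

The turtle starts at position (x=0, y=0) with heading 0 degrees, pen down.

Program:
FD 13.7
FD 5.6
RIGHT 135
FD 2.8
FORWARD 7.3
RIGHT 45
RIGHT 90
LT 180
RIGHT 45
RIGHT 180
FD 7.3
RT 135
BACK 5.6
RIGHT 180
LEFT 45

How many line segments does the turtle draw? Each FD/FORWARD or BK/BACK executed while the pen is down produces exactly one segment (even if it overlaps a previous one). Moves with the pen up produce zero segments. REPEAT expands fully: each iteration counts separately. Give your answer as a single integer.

Executing turtle program step by step:
Start: pos=(0,0), heading=0, pen down
FD 13.7: (0,0) -> (13.7,0) [heading=0, draw]
FD 5.6: (13.7,0) -> (19.3,0) [heading=0, draw]
RT 135: heading 0 -> 225
FD 2.8: (19.3,0) -> (17.32,-1.98) [heading=225, draw]
FD 7.3: (17.32,-1.98) -> (12.158,-7.142) [heading=225, draw]
RT 45: heading 225 -> 180
RT 90: heading 180 -> 90
LT 180: heading 90 -> 270
RT 45: heading 270 -> 225
RT 180: heading 225 -> 45
FD 7.3: (12.158,-7.142) -> (17.32,-1.98) [heading=45, draw]
RT 135: heading 45 -> 270
BK 5.6: (17.32,-1.98) -> (17.32,3.62) [heading=270, draw]
RT 180: heading 270 -> 90
LT 45: heading 90 -> 135
Final: pos=(17.32,3.62), heading=135, 6 segment(s) drawn
Segments drawn: 6

Answer: 6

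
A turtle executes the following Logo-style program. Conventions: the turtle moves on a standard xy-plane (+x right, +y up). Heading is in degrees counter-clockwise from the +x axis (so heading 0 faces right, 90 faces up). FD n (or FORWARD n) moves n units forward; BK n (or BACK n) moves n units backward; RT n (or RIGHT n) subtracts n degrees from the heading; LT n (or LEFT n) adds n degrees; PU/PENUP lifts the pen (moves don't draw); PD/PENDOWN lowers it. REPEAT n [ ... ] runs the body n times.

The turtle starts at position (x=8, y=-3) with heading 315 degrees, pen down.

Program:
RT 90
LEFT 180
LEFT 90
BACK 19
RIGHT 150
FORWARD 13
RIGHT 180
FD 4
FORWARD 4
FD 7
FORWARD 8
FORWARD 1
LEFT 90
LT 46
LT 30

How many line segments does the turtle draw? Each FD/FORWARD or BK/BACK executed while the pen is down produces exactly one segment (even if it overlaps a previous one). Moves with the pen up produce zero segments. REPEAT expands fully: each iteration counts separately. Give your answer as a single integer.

Executing turtle program step by step:
Start: pos=(8,-3), heading=315, pen down
RT 90: heading 315 -> 225
LT 180: heading 225 -> 45
LT 90: heading 45 -> 135
BK 19: (8,-3) -> (21.435,-16.435) [heading=135, draw]
RT 150: heading 135 -> 345
FD 13: (21.435,-16.435) -> (33.992,-19.8) [heading=345, draw]
RT 180: heading 345 -> 165
FD 4: (33.992,-19.8) -> (30.128,-18.764) [heading=165, draw]
FD 4: (30.128,-18.764) -> (26.265,-17.729) [heading=165, draw]
FD 7: (26.265,-17.729) -> (19.503,-15.917) [heading=165, draw]
FD 8: (19.503,-15.917) -> (11.776,-13.847) [heading=165, draw]
FD 1: (11.776,-13.847) -> (10.81,-13.588) [heading=165, draw]
LT 90: heading 165 -> 255
LT 46: heading 255 -> 301
LT 30: heading 301 -> 331
Final: pos=(10.81,-13.588), heading=331, 7 segment(s) drawn
Segments drawn: 7

Answer: 7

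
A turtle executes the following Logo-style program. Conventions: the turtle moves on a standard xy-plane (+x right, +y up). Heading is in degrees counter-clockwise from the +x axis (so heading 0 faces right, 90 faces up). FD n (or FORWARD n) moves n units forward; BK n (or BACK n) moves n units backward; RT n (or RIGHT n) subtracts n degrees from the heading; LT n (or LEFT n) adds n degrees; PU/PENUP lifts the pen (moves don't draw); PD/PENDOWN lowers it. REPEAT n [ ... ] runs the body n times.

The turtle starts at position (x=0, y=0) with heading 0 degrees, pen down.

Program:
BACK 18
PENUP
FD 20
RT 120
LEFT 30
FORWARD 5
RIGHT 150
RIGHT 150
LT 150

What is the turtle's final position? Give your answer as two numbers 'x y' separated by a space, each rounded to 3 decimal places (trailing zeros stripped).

Answer: 2 -5

Derivation:
Executing turtle program step by step:
Start: pos=(0,0), heading=0, pen down
BK 18: (0,0) -> (-18,0) [heading=0, draw]
PU: pen up
FD 20: (-18,0) -> (2,0) [heading=0, move]
RT 120: heading 0 -> 240
LT 30: heading 240 -> 270
FD 5: (2,0) -> (2,-5) [heading=270, move]
RT 150: heading 270 -> 120
RT 150: heading 120 -> 330
LT 150: heading 330 -> 120
Final: pos=(2,-5), heading=120, 1 segment(s) drawn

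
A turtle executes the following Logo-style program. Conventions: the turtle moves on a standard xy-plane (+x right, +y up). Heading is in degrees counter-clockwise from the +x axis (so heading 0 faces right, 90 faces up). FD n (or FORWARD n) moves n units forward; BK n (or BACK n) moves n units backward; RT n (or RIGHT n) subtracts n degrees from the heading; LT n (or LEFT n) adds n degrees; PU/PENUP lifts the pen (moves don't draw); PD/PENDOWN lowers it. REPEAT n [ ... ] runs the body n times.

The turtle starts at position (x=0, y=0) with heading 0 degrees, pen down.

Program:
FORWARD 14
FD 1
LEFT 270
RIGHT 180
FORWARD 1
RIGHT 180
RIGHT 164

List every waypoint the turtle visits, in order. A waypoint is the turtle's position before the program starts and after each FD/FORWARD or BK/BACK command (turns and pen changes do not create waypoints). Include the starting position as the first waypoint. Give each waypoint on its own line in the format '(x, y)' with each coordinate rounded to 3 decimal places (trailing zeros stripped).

Answer: (0, 0)
(14, 0)
(15, 0)
(15, 1)

Derivation:
Executing turtle program step by step:
Start: pos=(0,0), heading=0, pen down
FD 14: (0,0) -> (14,0) [heading=0, draw]
FD 1: (14,0) -> (15,0) [heading=0, draw]
LT 270: heading 0 -> 270
RT 180: heading 270 -> 90
FD 1: (15,0) -> (15,1) [heading=90, draw]
RT 180: heading 90 -> 270
RT 164: heading 270 -> 106
Final: pos=(15,1), heading=106, 3 segment(s) drawn
Waypoints (4 total):
(0, 0)
(14, 0)
(15, 0)
(15, 1)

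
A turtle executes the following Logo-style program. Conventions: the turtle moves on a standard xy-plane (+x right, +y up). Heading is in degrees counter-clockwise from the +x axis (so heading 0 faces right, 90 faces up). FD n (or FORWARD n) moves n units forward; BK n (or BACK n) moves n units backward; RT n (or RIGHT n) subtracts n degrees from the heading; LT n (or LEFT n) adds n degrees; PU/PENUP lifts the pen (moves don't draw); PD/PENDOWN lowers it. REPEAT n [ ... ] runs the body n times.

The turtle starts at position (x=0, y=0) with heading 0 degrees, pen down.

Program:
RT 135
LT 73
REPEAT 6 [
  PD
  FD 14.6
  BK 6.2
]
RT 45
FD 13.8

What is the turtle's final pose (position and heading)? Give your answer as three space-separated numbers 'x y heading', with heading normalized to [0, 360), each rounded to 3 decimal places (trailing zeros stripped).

Answer: 19.627 -57.698 253

Derivation:
Executing turtle program step by step:
Start: pos=(0,0), heading=0, pen down
RT 135: heading 0 -> 225
LT 73: heading 225 -> 298
REPEAT 6 [
  -- iteration 1/6 --
  PD: pen down
  FD 14.6: (0,0) -> (6.854,-12.891) [heading=298, draw]
  BK 6.2: (6.854,-12.891) -> (3.944,-7.417) [heading=298, draw]
  -- iteration 2/6 --
  PD: pen down
  FD 14.6: (3.944,-7.417) -> (10.798,-20.308) [heading=298, draw]
  BK 6.2: (10.798,-20.308) -> (7.887,-14.834) [heading=298, draw]
  -- iteration 3/6 --
  PD: pen down
  FD 14.6: (7.887,-14.834) -> (14.741,-27.725) [heading=298, draw]
  BK 6.2: (14.741,-27.725) -> (11.831,-22.25) [heading=298, draw]
  -- iteration 4/6 --
  PD: pen down
  FD 14.6: (11.831,-22.25) -> (18.685,-35.141) [heading=298, draw]
  BK 6.2: (18.685,-35.141) -> (15.774,-29.667) [heading=298, draw]
  -- iteration 5/6 --
  PD: pen down
  FD 14.6: (15.774,-29.667) -> (22.629,-42.558) [heading=298, draw]
  BK 6.2: (22.629,-42.558) -> (19.718,-37.084) [heading=298, draw]
  -- iteration 6/6 --
  PD: pen down
  FD 14.6: (19.718,-37.084) -> (26.572,-49.975) [heading=298, draw]
  BK 6.2: (26.572,-49.975) -> (23.661,-44.501) [heading=298, draw]
]
RT 45: heading 298 -> 253
FD 13.8: (23.661,-44.501) -> (19.627,-57.698) [heading=253, draw]
Final: pos=(19.627,-57.698), heading=253, 13 segment(s) drawn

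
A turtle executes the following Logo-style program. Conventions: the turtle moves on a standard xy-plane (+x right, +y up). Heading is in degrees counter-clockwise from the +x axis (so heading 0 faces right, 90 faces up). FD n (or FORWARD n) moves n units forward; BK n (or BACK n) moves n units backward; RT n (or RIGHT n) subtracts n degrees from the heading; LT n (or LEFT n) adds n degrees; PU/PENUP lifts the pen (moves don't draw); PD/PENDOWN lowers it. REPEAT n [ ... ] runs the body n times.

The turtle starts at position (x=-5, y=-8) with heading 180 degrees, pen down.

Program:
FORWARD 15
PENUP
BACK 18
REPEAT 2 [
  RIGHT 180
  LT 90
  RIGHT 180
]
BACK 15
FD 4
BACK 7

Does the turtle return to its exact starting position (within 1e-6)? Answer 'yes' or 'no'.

Answer: no

Derivation:
Executing turtle program step by step:
Start: pos=(-5,-8), heading=180, pen down
FD 15: (-5,-8) -> (-20,-8) [heading=180, draw]
PU: pen up
BK 18: (-20,-8) -> (-2,-8) [heading=180, move]
REPEAT 2 [
  -- iteration 1/2 --
  RT 180: heading 180 -> 0
  LT 90: heading 0 -> 90
  RT 180: heading 90 -> 270
  -- iteration 2/2 --
  RT 180: heading 270 -> 90
  LT 90: heading 90 -> 180
  RT 180: heading 180 -> 0
]
BK 15: (-2,-8) -> (-17,-8) [heading=0, move]
FD 4: (-17,-8) -> (-13,-8) [heading=0, move]
BK 7: (-13,-8) -> (-20,-8) [heading=0, move]
Final: pos=(-20,-8), heading=0, 1 segment(s) drawn

Start position: (-5, -8)
Final position: (-20, -8)
Distance = 15; >= 1e-6 -> NOT closed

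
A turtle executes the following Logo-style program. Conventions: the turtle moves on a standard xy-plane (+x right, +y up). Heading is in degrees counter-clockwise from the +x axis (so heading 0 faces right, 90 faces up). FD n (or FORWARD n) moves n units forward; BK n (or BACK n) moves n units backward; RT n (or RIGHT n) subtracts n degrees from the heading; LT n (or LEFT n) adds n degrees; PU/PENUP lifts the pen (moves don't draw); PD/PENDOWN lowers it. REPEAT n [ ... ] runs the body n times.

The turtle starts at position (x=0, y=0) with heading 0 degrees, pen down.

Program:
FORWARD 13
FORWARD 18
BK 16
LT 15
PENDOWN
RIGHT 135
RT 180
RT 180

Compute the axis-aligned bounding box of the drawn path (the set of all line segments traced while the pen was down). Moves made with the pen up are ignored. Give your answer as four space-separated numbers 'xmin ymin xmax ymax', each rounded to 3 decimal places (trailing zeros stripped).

Answer: 0 0 31 0

Derivation:
Executing turtle program step by step:
Start: pos=(0,0), heading=0, pen down
FD 13: (0,0) -> (13,0) [heading=0, draw]
FD 18: (13,0) -> (31,0) [heading=0, draw]
BK 16: (31,0) -> (15,0) [heading=0, draw]
LT 15: heading 0 -> 15
PD: pen down
RT 135: heading 15 -> 240
RT 180: heading 240 -> 60
RT 180: heading 60 -> 240
Final: pos=(15,0), heading=240, 3 segment(s) drawn

Segment endpoints: x in {0, 13, 15, 31}, y in {0}
xmin=0, ymin=0, xmax=31, ymax=0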